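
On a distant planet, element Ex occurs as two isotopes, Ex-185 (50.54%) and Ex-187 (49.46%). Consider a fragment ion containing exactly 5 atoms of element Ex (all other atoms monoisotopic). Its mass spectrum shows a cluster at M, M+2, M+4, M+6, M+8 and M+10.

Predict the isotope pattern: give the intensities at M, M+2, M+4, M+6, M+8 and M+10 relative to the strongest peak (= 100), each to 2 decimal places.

Each Ex atom is independently Ex-185 (p = 0.5054) or Ex-187 (q = 0.4946); the cluster is the binomial expansion (p + q)^5.
P(M) = 0.5054^5 = 0.032974
P(M+2) = 5 × 0.5054^4 × 0.4946^1 = 0.161349
P(M+4) = 10 × 0.5054^3 × 0.4946^2 = 0.315801
P(M+6) = 10 × 0.5054^2 × 0.4946^3 = 0.309053
P(M+8) = 5 × 0.5054^1 × 0.4946^4 = 0.151224
P(M+10) = 0.4946^5 = 0.029599
The M+4 peak is largest (0.315801); scaling to 100 gives 10.44 : 51.09 : 100.00 : 97.86 : 47.89 : 9.37.

10.44 : 51.09 : 100.00 : 97.86 : 47.89 : 9.37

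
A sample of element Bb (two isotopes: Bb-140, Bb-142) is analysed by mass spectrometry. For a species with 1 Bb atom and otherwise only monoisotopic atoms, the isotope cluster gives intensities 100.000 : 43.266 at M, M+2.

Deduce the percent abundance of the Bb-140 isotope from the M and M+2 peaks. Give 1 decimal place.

If p is the fraction of Bb that is Bb-140, then I(M+2)/I(M) = [C(1,1)·p^0·(1−p)] / p^1 = 1·(1−p)/p = 43.266/100.000 = 0.4327
(1−p)/p = 0.4327/1 = 0.4327  ⇒  p = 1/(1 + 0.4327) = 0.6980
Bb-140: 69.8%, Bb-142: 30.2%.

69.8%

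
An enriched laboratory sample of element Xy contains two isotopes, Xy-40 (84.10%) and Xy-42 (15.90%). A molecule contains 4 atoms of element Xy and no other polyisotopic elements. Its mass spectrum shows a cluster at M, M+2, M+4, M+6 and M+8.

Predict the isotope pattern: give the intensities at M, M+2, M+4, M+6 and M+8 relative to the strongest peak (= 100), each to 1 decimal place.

100.0 : 75.6 : 21.4 : 2.7 : 0.1

Expanding (0.8410 + 0.1590)^4:
P(M) = 0.8410^4 = 0.500246
P(M+2) = 4 × 0.8410^3 × 0.1590^1 = 0.378308
P(M+4) = 6 × 0.8410^2 × 0.1590^2 = 0.107285
P(M+6) = 4 × 0.8410^1 × 0.1590^3 = 0.013522
P(M+8) = 0.1590^4 = 0.000639
The M peak is largest (0.500246); scaling to 100 gives 100.0 : 75.6 : 21.4 : 2.7 : 0.1.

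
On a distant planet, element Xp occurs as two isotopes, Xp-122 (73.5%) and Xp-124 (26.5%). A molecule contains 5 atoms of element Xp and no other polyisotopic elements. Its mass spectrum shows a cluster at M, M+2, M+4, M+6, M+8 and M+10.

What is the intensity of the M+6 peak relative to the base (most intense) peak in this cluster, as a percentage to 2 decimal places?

(0.735 + 0.265)^5 gives M 0.2145, M+2 0.3867, M+4 0.2788, M+6 0.1005, M+8 0.0181, M+10 0.0013; the largest is M+2.
P(M+2) = C(5,1) × 0.735^4 × 0.265^1 = 5 × 0.29184305 × 0.2650 = 0.386692 (base)
P(M+6) = C(5,3) × 0.735^2 × 0.265^3 = 10 × 0.540225 × 0.01860963 = 0.100534
Relative intensity = 0.100534 / 0.386692 × 100 = 26.00

26.00%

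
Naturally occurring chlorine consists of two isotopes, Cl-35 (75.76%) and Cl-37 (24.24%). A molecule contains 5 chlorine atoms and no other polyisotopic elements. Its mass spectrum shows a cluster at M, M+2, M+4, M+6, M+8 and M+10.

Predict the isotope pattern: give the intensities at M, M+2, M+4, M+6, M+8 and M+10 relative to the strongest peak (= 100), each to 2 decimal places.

62.51 : 100.00 : 63.99 : 20.47 : 3.28 : 0.21

The 5 Cl atoms are independent, so intensities follow the terms of (0.7576 + 0.2424)^5.
P(M) = 0.7576^5 = 0.249574
P(M+2) = 5 × 0.7576^4 × 0.2424^1 = 0.399266
P(M+4) = 10 × 0.7576^3 × 0.2424^2 = 0.255497
P(M+6) = 10 × 0.7576^2 × 0.2424^3 = 0.081748
P(M+8) = 5 × 0.7576^1 × 0.2424^4 = 0.013078
P(M+10) = 0.2424^5 = 0.000837
The M+2 peak is largest (0.399266); scaling to 100 gives 62.51 : 100.00 : 63.99 : 20.47 : 3.28 : 0.21.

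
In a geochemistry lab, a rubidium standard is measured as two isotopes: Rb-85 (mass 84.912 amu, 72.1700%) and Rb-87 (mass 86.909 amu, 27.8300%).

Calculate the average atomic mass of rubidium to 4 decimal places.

85.4678 amu

Average mass = Σ (abundance × isotope mass) = 0.721700 × 84.912 + 0.278300 × 86.909
= 61.28099 + 24.18677 = 85.46776 amu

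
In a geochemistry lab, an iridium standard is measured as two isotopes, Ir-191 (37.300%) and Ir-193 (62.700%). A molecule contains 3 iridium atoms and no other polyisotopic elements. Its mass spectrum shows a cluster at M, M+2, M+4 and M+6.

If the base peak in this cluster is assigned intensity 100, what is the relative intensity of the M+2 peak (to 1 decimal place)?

59.5

Binomial terms of (0.37300 + 0.62700)^3: M 0.0519, M+2 0.2617, M+4 0.4399, M+6 0.2465 → M+4 is the base peak.
P(M+4) = C(3,2) × 0.37300^1 × 0.62700^2 = 3 × 0.3730 × 0.393129 = 0.439911 (base)
P(M+2) = C(3,1) × 0.37300^2 × 0.62700^1 = 3 × 0.139129 × 0.6270 = 0.261702
Relative intensity = 0.261702 / 0.439911 × 100 = 59.5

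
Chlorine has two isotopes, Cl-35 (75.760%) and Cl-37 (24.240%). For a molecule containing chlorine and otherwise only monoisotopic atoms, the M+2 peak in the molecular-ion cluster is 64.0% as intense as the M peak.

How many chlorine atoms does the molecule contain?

2

For n independent Cl atoms, I(M+2)/I(M) = n · (abundance Cl-37) / (abundance Cl-35) = n · 0.24240/0.75760.
n = 0.640 × 0.75760/0.24240 = 2.00 ≈ 2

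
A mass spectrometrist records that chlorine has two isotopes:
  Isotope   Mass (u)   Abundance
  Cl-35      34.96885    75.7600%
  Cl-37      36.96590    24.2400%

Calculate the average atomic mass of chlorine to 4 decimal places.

Weight each isotope mass by its fractional abundance: 0.757600 × 34.96885 + 0.242400 × 36.96590
= 26.492401 + 8.960534 = 35.452935 u

35.4529 u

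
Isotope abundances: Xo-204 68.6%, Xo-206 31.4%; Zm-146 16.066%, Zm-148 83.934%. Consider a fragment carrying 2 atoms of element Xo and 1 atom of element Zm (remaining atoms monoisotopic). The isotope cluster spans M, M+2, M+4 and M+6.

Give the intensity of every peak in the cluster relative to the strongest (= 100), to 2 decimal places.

16.29 : 100.00 : 81.31 : 17.83

Element Xo pattern (n=2): 0.470596 : 0.430808 : 0.098596
Element Zm pattern (n=1): 0.16066 : 0.83934
Convolve the two distributions (both contribute in 2-u steps):
  M: 0.470596×0.16066 = 0.075606
  M+2: 0.470596×0.83934 + 0.430808×0.16066 = 0.464204
  M+4: 0.430808×0.83934 + 0.098596×0.16066 = 0.377435
  M+6: 0.098596×0.83934 = 0.082756
Scale to base peak (0.464204) = 100: 16.29 : 100.00 : 81.31 : 17.83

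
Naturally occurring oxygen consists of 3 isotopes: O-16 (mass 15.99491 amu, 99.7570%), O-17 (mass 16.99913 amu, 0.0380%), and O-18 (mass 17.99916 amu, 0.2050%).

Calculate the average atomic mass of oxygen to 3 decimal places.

15.999 amu

The abundance-weighted mean is 0.997570 × 15.99491 + 0.000380 × 16.99913 + 0.002050 × 17.99916
= 15.956042 + 0.006460 + 0.036898 = 15.999400 amu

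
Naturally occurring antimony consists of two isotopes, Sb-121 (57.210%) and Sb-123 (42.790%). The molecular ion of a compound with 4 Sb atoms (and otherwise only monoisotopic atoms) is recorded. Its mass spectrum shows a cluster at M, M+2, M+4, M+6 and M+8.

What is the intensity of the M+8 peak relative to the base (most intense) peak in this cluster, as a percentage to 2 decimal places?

9.32%

Binomial terms of (0.57210 + 0.42790)^4: M 0.1071, M+2 0.3205, M+4 0.3596, M+6 0.1793, M+8 0.0335 → M+4 is the base peak.
P(M+4) = C(4,2) × 0.57210^2 × 0.42790^2 = 6 × 0.32729841 × 0.18309841 = 0.359567 (base)
P(M+8) = C(4,4) × 0.57210^0 × 0.42790^4 = 1 × 1.0000 × 0.03352503 = 0.033525
Relative intensity = 0.033525 / 0.359567 × 100 = 9.32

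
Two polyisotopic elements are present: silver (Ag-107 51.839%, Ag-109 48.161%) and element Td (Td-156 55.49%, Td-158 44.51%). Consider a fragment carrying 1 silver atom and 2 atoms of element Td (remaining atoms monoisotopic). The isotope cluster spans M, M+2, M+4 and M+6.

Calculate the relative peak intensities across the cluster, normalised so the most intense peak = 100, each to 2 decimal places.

Silver pattern (n=1): 0.51839 : 0.48161
Element Td pattern (n=2): 0.30791401 : 0.49397198 : 0.19811401
Convolve the two distributions (both contribute in 2-u steps):
  M: 0.51839×0.30791401 = 0.159620
  M+2: 0.51839×0.49397198 + 0.48161×0.30791401 = 0.404365
  M+4: 0.51839×0.19811401 + 0.48161×0.49397198 = 0.340602
  M+6: 0.48161×0.19811401 = 0.095414
Scale to base peak (0.404365) = 100: 39.47 : 100.00 : 84.23 : 23.60

39.47 : 100.00 : 84.23 : 23.60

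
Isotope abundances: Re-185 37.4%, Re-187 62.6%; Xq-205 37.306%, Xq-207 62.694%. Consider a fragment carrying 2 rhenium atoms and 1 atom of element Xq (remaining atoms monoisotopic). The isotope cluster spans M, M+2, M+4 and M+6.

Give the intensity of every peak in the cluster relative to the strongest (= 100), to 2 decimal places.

11.87 : 59.66 : 100.00 : 55.87

Rhenium pattern (n=2): 0.139876 : 0.468248 : 0.391876
Element Xq pattern (n=1): 0.37306 : 0.62694
Convolve the two distributions (both contribute in 2-u steps):
  M: 0.139876×0.37306 = 0.052182
  M+2: 0.139876×0.62694 + 0.468248×0.37306 = 0.262378
  M+4: 0.468248×0.62694 + 0.391876×0.37306 = 0.439757
  M+6: 0.391876×0.62694 = 0.245683
Scale to base peak (0.439757) = 100: 11.87 : 59.66 : 100.00 : 55.87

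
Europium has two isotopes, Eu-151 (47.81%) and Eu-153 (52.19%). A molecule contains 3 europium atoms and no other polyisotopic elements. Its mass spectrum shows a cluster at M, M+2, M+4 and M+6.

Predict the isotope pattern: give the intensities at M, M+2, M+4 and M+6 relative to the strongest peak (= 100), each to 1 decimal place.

28.0 : 91.6 : 100.0 : 36.4

Expanding (0.4781 + 0.5219)^3:
P(M) = 0.4781^3 = 0.109284
P(M+2) = 3 × 0.4781^2 × 0.5219^1 = 0.357887
P(M+4) = 3 × 0.4781^1 × 0.5219^2 = 0.390674
P(M+6) = 0.5219^3 = 0.142155
The M+4 peak is largest (0.390674); scaling to 100 gives 28.0 : 91.6 : 100.0 : 36.4.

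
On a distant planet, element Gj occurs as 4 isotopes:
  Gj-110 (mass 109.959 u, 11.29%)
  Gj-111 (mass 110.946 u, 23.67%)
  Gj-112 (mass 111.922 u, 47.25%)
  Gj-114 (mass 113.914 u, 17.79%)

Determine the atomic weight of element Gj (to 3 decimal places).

111.824 u

The abundance-weighted mean is 0.1129 × 109.959 + 0.2367 × 110.946 + 0.4725 × 111.922 + 0.1779 × 113.914
= 12.4144 + 26.2609 + 52.8831 + 20.2653 = 111.8237 u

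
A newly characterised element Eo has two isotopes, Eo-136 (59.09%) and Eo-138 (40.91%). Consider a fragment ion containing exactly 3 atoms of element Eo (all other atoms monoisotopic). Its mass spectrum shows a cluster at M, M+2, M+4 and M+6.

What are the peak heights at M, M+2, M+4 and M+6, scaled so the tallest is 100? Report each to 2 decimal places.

48.15 : 100.00 : 69.23 : 15.98

The 3 Eo atoms are independent, so intensities follow the terms of (0.5909 + 0.4091)^3.
P(M) = 0.5909^3 = 0.206320
P(M+2) = 3 × 0.5909^2 × 0.4091^1 = 0.428528
P(M+4) = 3 × 0.5909^1 × 0.4091^2 = 0.296684
P(M+6) = 0.4091^3 = 0.068468
The M+2 peak is largest (0.428528); scaling to 100 gives 48.15 : 100.00 : 69.23 : 15.98.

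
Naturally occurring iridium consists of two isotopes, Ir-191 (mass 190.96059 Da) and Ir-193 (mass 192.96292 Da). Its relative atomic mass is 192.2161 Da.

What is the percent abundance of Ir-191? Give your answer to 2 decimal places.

37.30%

Let x be the fractional abundance of Ir-191; then Ir-193 has abundance 1 − x.
190.96059·x + 192.96292·(1 − x) = 192.2161
(190.96059 − 192.96292)·x = 192.2161 − 192.96292
x = -0.74682 / -2.00233 = 0.37298 → 37.30% Ir-191, 62.70% Ir-193.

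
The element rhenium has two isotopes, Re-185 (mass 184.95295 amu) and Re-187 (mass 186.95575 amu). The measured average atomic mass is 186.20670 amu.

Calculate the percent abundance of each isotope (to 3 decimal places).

With x = fraction of Re-185 (so Re-187 is 1 − x):
184.95295·x + 186.95575·(1 − x) = 186.20670
(184.95295 − 186.95575)·x = 186.20670 − 186.95575
x = -0.74905 / -2.00280 = 0.37400 → 37.400% Re-185, 62.600% Re-187.

Re-185: 37.400%, Re-187: 62.600%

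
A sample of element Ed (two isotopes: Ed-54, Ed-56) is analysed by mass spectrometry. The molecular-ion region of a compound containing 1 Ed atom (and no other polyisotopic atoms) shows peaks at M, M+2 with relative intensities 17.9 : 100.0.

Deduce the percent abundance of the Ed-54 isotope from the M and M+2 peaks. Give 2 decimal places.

15.18%

If p is the fraction of Ed that is Ed-54, then I(M+2)/I(M) = [C(1,1)·p^0·(1−p)] / p^1 = 1·(1−p)/p = 100.0/17.9 = 5.5866
(1−p)/p = 5.5866/1 = 5.5866  ⇒  p = 1/(1 + 5.5866) = 0.1518
Ed-54: 15.18%, Ed-56: 84.82%.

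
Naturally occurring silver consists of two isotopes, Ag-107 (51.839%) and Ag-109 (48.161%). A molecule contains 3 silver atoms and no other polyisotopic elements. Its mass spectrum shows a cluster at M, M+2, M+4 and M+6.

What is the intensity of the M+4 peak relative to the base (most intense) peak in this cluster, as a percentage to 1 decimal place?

92.9%

Binomial terms of (0.51839 + 0.48161)^3: M 0.1393, M+2 0.3883, M+4 0.3607, M+6 0.1117 → M+2 is the base peak.
P(M+2) = C(3,1) × 0.51839^2 × 0.48161^1 = 3 × 0.26872819 × 0.48161 = 0.388267 (base)
P(M+4) = C(3,2) × 0.51839^1 × 0.48161^2 = 3 × 0.51839 × 0.23194819 = 0.360719
Relative intensity = 0.360719 / 0.388267 × 100 = 92.9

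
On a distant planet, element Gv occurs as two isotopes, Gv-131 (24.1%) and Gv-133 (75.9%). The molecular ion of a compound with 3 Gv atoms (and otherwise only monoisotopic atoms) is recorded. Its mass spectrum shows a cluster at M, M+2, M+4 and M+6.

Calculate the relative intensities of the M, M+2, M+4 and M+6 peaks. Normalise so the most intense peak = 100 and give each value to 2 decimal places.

Each Gv atom is independently Gv-131 (p = 0.241) or Gv-133 (q = 0.759); the cluster is the binomial expansion (p + q)^3.
P(M) = 0.241^3 = 0.013998
P(M+2) = 3 × 0.241^2 × 0.759^1 = 0.132250
P(M+4) = 3 × 0.241^1 × 0.759^2 = 0.416507
P(M+6) = 0.759^3 = 0.437245
The M+6 peak is largest (0.437245); scaling to 100 gives 3.20 : 30.25 : 95.26 : 100.00.

3.20 : 30.25 : 95.26 : 100.00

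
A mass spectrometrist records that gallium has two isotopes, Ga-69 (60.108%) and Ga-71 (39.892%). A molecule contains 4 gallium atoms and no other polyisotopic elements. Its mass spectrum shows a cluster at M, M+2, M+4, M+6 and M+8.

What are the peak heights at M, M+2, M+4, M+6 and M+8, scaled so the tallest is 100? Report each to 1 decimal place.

Expanding (0.60108 + 0.39892)^4:
P(M) = 0.60108^4 = 0.130536
P(M+2) = 4 × 0.60108^3 × 0.39892^1 = 0.346531
P(M+4) = 6 × 0.60108^2 × 0.39892^2 = 0.344975
P(M+6) = 4 × 0.60108^1 × 0.39892^3 = 0.152633
P(M+8) = 0.39892^4 = 0.025325
The M+2 peak is largest (0.346531); scaling to 100 gives 37.7 : 100.0 : 99.6 : 44.0 : 7.3.

37.7 : 100.0 : 99.6 : 44.0 : 7.3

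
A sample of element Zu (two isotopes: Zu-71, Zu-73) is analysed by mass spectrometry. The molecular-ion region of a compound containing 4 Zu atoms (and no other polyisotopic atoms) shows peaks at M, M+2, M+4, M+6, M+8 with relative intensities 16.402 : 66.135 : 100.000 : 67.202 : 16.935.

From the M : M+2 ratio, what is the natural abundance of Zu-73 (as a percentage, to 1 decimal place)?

Let p = fractional abundance of Zu-71. I(M+2)/I(M) = [C(4,1)·p^3·(1−p)] / p^4 = 4·(1−p)/p = 66.135/16.402 = 4.0321
(1−p)/p = 4.0321/4 = 1.0080  ⇒  p = 1/(1 + 1.0080) = 0.4980
Zu-71: 49.8%, Zu-73: 50.2%.

50.2%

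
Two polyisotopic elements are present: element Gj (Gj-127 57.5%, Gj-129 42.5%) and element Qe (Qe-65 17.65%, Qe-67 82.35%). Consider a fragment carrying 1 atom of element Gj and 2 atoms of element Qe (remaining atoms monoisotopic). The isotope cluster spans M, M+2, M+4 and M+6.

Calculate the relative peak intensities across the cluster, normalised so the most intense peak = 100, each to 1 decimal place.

Element Gj pattern (n=1): 0.5750 : 0.4250
Element Qe pattern (n=2): 0.03115225 : 0.2906955 : 0.67815225
Convolve the two distributions (both contribute in 2-u steps):
  M: 0.5750×0.03115225 = 0.017913
  M+2: 0.5750×0.2906955 + 0.4250×0.03115225 = 0.180390
  M+4: 0.5750×0.67815225 + 0.4250×0.2906955 = 0.513483
  M+6: 0.4250×0.67815225 = 0.288215
Scale to base peak (0.513483) = 100: 3.5 : 35.1 : 100.0 : 56.1

3.5 : 35.1 : 100.0 : 56.1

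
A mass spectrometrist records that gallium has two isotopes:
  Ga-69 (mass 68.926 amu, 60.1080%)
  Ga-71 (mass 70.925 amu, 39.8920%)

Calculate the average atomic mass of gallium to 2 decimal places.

69.72 amu

Ar = Σ fᵢ·mᵢ = 0.601080 × 68.926 + 0.398920 × 70.925
= 41.4300 + 28.2934 = 69.7234 amu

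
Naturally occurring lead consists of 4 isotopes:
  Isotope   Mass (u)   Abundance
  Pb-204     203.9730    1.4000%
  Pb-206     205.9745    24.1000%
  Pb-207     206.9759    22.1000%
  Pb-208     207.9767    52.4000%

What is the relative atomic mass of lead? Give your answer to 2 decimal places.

207.22 u

The abundance-weighted mean is 0.014000 × 203.9730 + 0.241000 × 205.9745 + 0.221000 × 206.9759 + 0.524000 × 207.9767
= 2.85562 + 49.63985 + 45.74167 + 108.97979 = 207.21693 u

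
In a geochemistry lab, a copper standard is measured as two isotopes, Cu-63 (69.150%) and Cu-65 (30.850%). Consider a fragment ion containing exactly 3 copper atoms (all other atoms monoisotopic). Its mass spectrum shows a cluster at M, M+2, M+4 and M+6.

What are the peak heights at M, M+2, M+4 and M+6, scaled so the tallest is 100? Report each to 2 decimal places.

The 3 Cu atoms are independent, so intensities follow the terms of (0.69150 + 0.30850)^3.
P(M) = 0.69150^3 = 0.330656
P(M+2) = 3 × 0.69150^2 × 0.30850^1 = 0.442548
P(M+4) = 3 × 0.69150^1 × 0.30850^2 = 0.197435
P(M+6) = 0.30850^3 = 0.029361
The M+2 peak is largest (0.442548); scaling to 100 gives 74.72 : 100.00 : 44.61 : 6.63.

74.72 : 100.00 : 44.61 : 6.63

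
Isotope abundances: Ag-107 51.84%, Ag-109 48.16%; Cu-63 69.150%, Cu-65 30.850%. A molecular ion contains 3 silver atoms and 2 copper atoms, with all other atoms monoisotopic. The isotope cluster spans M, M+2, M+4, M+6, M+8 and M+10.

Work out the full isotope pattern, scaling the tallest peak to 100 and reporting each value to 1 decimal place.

19.0 : 69.7 : 100.0 : 69.5 : 23.3 : 3.0

Silver pattern (n=3): 0.13931407 : 0.38827347 : 0.36071085 : 0.11170161
Copper pattern (n=2): 0.47817225 : 0.4266555 : 0.09517225
Convolve the two distributions (both contribute in 2-u steps):
  M: 0.13931407×0.47817225 = 0.066616
  M+2: 0.13931407×0.4266555 + 0.38827347×0.47817225 = 0.245101
  M+4: 0.13931407×0.09517225 + 0.38827347×0.4266555 + 0.36071085×0.47817225 = 0.351400
  M+6: 0.38827347×0.09517225 + 0.36071085×0.4266555 + 0.11170161×0.47817225 = 0.244265
  M+8: 0.36071085×0.09517225 + 0.11170161×0.4266555 = 0.081988
  M+10: 0.11170161×0.09517225 = 0.010631
Scale to base peak (0.351400) = 100: 19.0 : 69.7 : 100.0 : 69.5 : 23.3 : 3.0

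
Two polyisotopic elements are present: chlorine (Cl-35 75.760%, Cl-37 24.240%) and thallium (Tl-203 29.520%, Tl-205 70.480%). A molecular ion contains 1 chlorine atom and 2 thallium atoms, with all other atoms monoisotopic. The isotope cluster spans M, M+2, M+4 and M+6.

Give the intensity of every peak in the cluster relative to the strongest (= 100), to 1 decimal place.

Chlorine pattern (n=1): 0.7576 : 0.2424
Thallium pattern (n=2): 0.08714304 : 0.41611392 : 0.49674304
Convolve the two distributions (both contribute in 2-u steps):
  M: 0.7576×0.08714304 = 0.066020
  M+2: 0.7576×0.41611392 + 0.2424×0.08714304 = 0.336371
  M+4: 0.7576×0.49674304 + 0.2424×0.41611392 = 0.477199
  M+6: 0.2424×0.49674304 = 0.120411
Scale to base peak (0.477199) = 100: 13.8 : 70.5 : 100.0 : 25.2

13.8 : 70.5 : 100.0 : 25.2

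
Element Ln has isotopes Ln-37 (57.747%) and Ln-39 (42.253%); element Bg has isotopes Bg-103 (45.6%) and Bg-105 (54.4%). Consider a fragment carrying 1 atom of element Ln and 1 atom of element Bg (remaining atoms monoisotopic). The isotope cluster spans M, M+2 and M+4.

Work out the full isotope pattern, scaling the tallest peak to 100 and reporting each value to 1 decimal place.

Element Ln pattern (n=1): 0.57747 : 0.42253
Element Bg pattern (n=1): 0.4560 : 0.5440
Convolve the two distributions (both contribute in 2-u steps):
  M: 0.57747×0.4560 = 0.263326
  M+2: 0.57747×0.5440 + 0.42253×0.4560 = 0.506817
  M+4: 0.42253×0.5440 = 0.229856
Scale to base peak (0.506817) = 100: 52.0 : 100.0 : 45.4

52.0 : 100.0 : 45.4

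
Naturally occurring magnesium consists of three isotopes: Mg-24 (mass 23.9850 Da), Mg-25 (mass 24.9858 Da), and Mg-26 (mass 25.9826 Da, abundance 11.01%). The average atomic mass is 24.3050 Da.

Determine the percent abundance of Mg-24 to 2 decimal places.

78.99%

The remaining 88.99% is split between Mg-24 (fraction x) and Mg-25 (fraction 0.8899 − x).
Substituting: 23.9850x + 24.9858(0.8899 − x) = 21.44431574
(23.9850 − 24.9858)x = -0.79054768  ⇒  x = 0.78992, y = 0.09998
Mg-24: 78.99%, Mg-25: 10.00%.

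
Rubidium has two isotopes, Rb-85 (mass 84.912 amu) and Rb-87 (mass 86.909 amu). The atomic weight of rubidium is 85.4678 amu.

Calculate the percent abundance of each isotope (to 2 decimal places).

Rb-85: 72.17%, Rb-87: 27.83%

Let x be the fractional abundance of Rb-85; then Rb-87 has abundance 1 − x.
84.912·x + 86.909·(1 − x) = 85.4678
(84.912 − 86.909)·x = 85.4678 − 86.909
x = -1.4412 / -1.997 = 0.72168 → 72.17% Rb-85, 27.83% Rb-87.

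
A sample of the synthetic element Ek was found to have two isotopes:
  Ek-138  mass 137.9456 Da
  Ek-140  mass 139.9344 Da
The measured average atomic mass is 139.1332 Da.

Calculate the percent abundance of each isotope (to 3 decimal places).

With x = fraction of Ek-138 (so Ek-140 is 1 − x):
137.9456·x + 139.9344·(1 − x) = 139.1332
(137.9456 − 139.9344)·x = 139.1332 − 139.9344
x = -0.8012 / -1.9888 = 0.40286 → 40.286% Ek-138, 59.714% Ek-140.

Ek-138: 40.286%, Ek-140: 59.714%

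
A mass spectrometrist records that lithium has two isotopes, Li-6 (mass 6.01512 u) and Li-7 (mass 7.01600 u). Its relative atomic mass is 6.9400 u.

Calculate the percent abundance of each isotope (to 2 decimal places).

With x = fraction of Li-6 (so Li-7 is 1 − x):
6.01512·x + 7.01600·(1 − x) = 6.9400
(6.01512 − 7.01600)·x = 6.9400 − 7.01600
x = -0.07600 / -1.00088 = 0.07593 → 7.59% Li-6, 92.41% Li-7.

Li-6: 7.59%, Li-7: 92.41%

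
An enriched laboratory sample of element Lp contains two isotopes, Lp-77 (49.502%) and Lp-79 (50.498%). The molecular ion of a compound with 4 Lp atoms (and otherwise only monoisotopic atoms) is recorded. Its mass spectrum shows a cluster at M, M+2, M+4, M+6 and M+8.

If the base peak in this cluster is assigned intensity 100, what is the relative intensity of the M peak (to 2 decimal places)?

Binomial terms of (0.49502 + 0.50498)^4: M 0.0600, M+2 0.2450, M+4 0.3749, M+6 0.2550, M+8 0.0650 → M+4 is the base peak.
P(M+4) = C(4,2) × 0.49502^2 × 0.50498^2 = 6 × 0.2450448 × 0.2550048 = 0.374926 (base)
P(M) = C(4,0) × 0.49502^4 × 0.50498^0 = 1 × 0.06004695 × 1.0000 = 0.060047
Relative intensity = 0.060047 / 0.374926 × 100 = 16.02

16.02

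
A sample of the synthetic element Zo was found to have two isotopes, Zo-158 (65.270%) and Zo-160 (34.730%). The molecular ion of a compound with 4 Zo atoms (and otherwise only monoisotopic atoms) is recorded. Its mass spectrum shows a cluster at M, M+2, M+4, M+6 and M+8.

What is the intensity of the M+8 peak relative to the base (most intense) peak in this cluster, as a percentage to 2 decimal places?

3.77%

Binomial terms of (0.65270 + 0.34730)^4: M 0.1815, M+2 0.3863, M+4 0.3083, M+6 0.1094, M+8 0.0145 → M+2 is the base peak.
P(M+2) = C(4,1) × 0.65270^3 × 0.34730^1 = 4 × 0.27806149 × 0.3473 = 0.386283 (base)
P(M+8) = C(4,4) × 0.65270^0 × 0.34730^4 = 1 × 1.0000 × 0.01454853 = 0.014549
Relative intensity = 0.014549 / 0.386283 × 100 = 3.77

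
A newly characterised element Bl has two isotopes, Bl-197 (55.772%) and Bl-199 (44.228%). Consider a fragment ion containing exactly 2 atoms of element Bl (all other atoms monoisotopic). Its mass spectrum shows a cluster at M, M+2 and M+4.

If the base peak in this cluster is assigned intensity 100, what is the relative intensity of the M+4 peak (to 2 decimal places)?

(0.55772 + 0.44228)^2 gives M 0.3111, M+2 0.4933, M+4 0.1956; the largest is M+2.
P(M+2) = C(2,1) × 0.55772^1 × 0.44228^1 = 2 × 0.55772 × 0.44228 = 0.493337 (base)
P(M+4) = C(2,2) × 0.55772^0 × 0.44228^2 = 1 × 1.0000 × 0.1956116 = 0.195612
Relative intensity = 0.195612 / 0.493337 × 100 = 39.65

39.65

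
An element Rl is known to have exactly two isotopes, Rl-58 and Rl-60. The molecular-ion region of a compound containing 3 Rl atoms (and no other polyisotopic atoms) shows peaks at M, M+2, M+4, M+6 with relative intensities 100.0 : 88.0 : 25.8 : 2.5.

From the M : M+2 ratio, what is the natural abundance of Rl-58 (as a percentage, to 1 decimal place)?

Let p = fractional abundance of Rl-58. I(M+2)/I(M) = [C(3,1)·p^2·(1−p)] / p^3 = 3·(1−p)/p = 88.0/100.0 = 0.8800
(1−p)/p = 0.8800/3 = 0.2933  ⇒  p = 1/(1 + 0.2933) = 0.7732
Rl-58: 77.3%, Rl-60: 22.7%.

77.3%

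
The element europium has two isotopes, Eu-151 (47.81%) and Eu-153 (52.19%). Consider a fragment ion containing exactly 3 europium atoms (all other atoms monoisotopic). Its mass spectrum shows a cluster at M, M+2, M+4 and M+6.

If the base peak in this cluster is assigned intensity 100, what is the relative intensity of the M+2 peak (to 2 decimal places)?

(0.4781 + 0.5219)^3 gives M 0.1093, M+2 0.3579, M+4 0.3907, M+6 0.1422; the largest is M+4.
P(M+4) = C(3,2) × 0.4781^1 × 0.5219^2 = 3 × 0.4781 × 0.27237961 = 0.390674 (base)
P(M+2) = C(3,1) × 0.4781^2 × 0.5219^1 = 3 × 0.22857961 × 0.5219 = 0.357887
Relative intensity = 0.357887 / 0.390674 × 100 = 91.61

91.61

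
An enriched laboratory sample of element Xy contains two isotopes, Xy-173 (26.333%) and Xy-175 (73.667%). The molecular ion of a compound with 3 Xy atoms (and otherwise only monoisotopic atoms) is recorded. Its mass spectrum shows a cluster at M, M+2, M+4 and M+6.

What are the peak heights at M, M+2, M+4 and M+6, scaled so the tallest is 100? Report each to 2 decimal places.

4.26 : 35.75 : 100.00 : 93.25

Expanding (0.26333 + 0.73667)^3:
P(M) = 0.26333^3 = 0.018260
P(M+2) = 3 × 0.26333^2 × 0.73667^1 = 0.153248
P(M+4) = 3 × 0.26333^1 × 0.73667^2 = 0.428714
P(M+6) = 0.73667^3 = 0.399778
The M+4 peak is largest (0.428714); scaling to 100 gives 4.26 : 35.75 : 100.00 : 93.25.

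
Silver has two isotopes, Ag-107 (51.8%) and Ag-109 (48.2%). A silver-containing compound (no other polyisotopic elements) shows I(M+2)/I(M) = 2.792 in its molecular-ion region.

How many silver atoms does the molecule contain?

3

The M+2/M ratio from n Ag atoms is n · q/p = n · 0.482/0.518.
n = 2.792 × 0.518/0.482 = 3.00 ≈ 3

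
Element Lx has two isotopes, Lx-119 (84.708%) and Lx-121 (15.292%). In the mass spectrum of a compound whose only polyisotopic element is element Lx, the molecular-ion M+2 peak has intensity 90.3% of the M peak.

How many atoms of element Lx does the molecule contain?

For n independent Lx atoms, I(M+2)/I(M) = n · (abundance Lx-121) / (abundance Lx-119) = n · 0.15292/0.84708.
n = 0.903 × 0.84708/0.15292 = 5.00 ≈ 5

5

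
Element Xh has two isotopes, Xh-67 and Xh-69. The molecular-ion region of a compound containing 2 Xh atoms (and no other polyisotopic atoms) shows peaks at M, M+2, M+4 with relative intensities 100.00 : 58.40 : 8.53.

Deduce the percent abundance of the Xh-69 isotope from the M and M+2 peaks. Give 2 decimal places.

22.60%

Let p = fractional abundance of Xh-67. I(M+2)/I(M) = [C(2,1)·p^1·(1−p)] / p^2 = 2·(1−p)/p = 58.40/100.00 = 0.5840
(1−p)/p = 0.5840/2 = 0.2920  ⇒  p = 1/(1 + 0.2920) = 0.7740
Xh-67: 77.40%, Xh-69: 22.60%.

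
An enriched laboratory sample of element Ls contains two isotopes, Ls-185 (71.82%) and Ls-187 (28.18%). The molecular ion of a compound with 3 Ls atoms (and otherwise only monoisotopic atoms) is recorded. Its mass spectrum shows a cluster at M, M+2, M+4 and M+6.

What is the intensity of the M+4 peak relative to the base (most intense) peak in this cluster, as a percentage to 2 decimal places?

39.24%

(0.7182 + 0.2818)^3 gives M 0.3705, M+2 0.4361, M+4 0.1711, M+6 0.0224; the largest is M+2.
P(M+2) = C(3,1) × 0.7182^2 × 0.2818^1 = 3 × 0.51581124 × 0.2818 = 0.436067 (base)
P(M+4) = C(3,2) × 0.7182^1 × 0.2818^2 = 3 × 0.7182 × 0.07941124 = 0.171099
Relative intensity = 0.171099 / 0.436067 × 100 = 39.24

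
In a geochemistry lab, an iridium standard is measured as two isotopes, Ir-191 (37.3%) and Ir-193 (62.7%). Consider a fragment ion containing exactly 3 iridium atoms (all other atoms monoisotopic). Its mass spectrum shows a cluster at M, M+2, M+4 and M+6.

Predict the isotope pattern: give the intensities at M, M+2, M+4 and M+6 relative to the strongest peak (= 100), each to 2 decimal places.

Each Ir atom is independently Ir-191 (p = 0.373) or Ir-193 (q = 0.627); the cluster is the binomial expansion (p + q)^3.
P(M) = 0.373^3 = 0.051895
P(M+2) = 3 × 0.373^2 × 0.627^1 = 0.261702
P(M+4) = 3 × 0.373^1 × 0.627^2 = 0.439911
P(M+6) = 0.627^3 = 0.246492
The M+4 peak is largest (0.439911); scaling to 100 gives 11.80 : 59.49 : 100.00 : 56.03.

11.80 : 59.49 : 100.00 : 56.03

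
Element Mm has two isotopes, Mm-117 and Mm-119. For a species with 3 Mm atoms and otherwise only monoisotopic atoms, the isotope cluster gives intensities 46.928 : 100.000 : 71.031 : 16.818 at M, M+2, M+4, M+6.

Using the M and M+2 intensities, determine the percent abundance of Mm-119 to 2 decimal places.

41.53%

Let p = fractional abundance of Mm-117. I(M+2)/I(M) = [C(3,1)·p^2·(1−p)] / p^3 = 3·(1−p)/p = 100.000/46.928 = 2.1309
(1−p)/p = 2.1309/3 = 0.7103  ⇒  p = 1/(1 + 0.7103) = 0.5847
Mm-117: 58.47%, Mm-119: 41.53%.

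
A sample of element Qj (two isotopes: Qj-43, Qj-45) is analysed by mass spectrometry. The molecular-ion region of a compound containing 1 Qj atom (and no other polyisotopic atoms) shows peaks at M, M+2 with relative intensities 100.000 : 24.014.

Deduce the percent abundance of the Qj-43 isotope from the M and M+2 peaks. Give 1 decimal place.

Write p for the Qj-43 fraction. I(M+2)/I(M) = [C(1,1)·p^0·(1−p)] / p^1 = 1·(1−p)/p = 24.014/100.000 = 0.2401
(1−p)/p = 0.2401/1 = 0.2401  ⇒  p = 1/(1 + 0.2401) = 0.8064
Qj-43: 80.6%, Qj-45: 19.4%.

80.6%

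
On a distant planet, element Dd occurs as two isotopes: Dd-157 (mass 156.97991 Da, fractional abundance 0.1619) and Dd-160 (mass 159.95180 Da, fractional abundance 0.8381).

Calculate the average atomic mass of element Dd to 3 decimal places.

Ar = Σ fᵢ·mᵢ = 0.1619 × 156.97991 + 0.8381 × 159.95180
= 25.415047 + 134.055604 = 159.470651 Da

159.471 Da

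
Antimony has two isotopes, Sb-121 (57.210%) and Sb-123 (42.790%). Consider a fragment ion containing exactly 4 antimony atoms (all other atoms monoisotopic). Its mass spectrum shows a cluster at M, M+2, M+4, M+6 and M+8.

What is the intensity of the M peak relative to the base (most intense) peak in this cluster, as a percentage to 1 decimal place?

29.8%

Term probabilities: M 0.1071, M+2 0.3205, M+4 0.3596, M+6 0.1793, M+8 0.0335. Base peak = M+4.
P(M+4) = C(4,2) × 0.57210^2 × 0.42790^2 = 6 × 0.32729841 × 0.18309841 = 0.359567 (base)
P(M) = C(4,0) × 0.57210^4 × 0.42790^0 = 1 × 0.10712425 × 1.0000 = 0.107124
Relative intensity = 0.107124 / 0.359567 × 100 = 29.8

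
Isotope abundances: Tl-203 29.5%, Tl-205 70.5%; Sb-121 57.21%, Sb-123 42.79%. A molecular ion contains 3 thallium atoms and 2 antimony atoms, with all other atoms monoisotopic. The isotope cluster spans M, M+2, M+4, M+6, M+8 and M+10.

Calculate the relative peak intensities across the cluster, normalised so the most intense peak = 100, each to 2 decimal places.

2.31 : 20.02 : 65.65 : 100.00 : 69.31 : 17.64

Thallium pattern (n=3): 0.02567237 : 0.18405787 : 0.43986713 : 0.35040263
Antimony pattern (n=2): 0.32729841 : 0.48960318 : 0.18309841
Convolve the two distributions (both contribute in 2-u steps):
  M: 0.02567237×0.32729841 = 0.008403
  M+2: 0.02567237×0.48960318 + 0.18405787×0.32729841 = 0.072811
  M+4: 0.02567237×0.18309841 + 0.18405787×0.48960318 + 0.43986713×0.32729841 = 0.238784
  M+6: 0.18405787×0.18309841 + 0.43986713×0.48960318 + 0.35040263×0.32729841 = 0.363747
  M+8: 0.43986713×0.18309841 + 0.35040263×0.48960318 = 0.252097
  M+10: 0.35040263×0.18309841 = 0.064158
Scale to base peak (0.363747) = 100: 2.31 : 20.02 : 65.65 : 100.00 : 69.31 : 17.64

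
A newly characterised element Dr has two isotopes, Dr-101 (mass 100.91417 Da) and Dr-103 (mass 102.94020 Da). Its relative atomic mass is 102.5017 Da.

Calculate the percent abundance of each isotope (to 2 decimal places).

With x = fraction of Dr-101 (so Dr-103 is 1 − x):
100.91417·x + 102.94020·(1 − x) = 102.5017
(100.91417 − 102.94020)·x = 102.5017 − 102.94020
x = -0.43850 / -2.02603 = 0.21643 → 21.64% Dr-101, 78.36% Dr-103.

Dr-101: 21.64%, Dr-103: 78.36%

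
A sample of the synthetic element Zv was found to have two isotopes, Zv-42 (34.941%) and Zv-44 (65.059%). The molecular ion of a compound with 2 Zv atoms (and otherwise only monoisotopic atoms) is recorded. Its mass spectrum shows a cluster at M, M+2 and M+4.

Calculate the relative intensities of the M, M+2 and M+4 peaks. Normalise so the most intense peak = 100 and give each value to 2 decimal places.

26.85 : 100.00 : 93.10

The 2 Zv atoms are independent, so intensities follow the terms of (0.34941 + 0.65059)^2.
P(M) = 0.34941^2 = 0.122087
P(M+2) = 2 × 0.34941^1 × 0.65059^1 = 0.454645
P(M+4) = 0.65059^2 = 0.423267
The M+2 peak is largest (0.454645); scaling to 100 gives 26.85 : 100.00 : 93.10.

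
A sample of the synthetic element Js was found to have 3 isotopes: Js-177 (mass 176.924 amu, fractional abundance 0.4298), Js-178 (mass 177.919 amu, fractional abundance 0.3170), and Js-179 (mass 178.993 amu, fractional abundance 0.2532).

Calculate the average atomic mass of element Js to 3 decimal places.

177.763 amu

The abundance-weighted mean is 0.4298 × 176.924 + 0.3170 × 177.919 + 0.2532 × 178.993
= 76.0419 + 56.4003 + 45.3210 = 177.7632 amu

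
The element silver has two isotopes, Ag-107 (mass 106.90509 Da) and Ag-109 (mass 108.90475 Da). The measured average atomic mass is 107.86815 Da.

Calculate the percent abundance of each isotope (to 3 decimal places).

Ag-107: 51.839%, Ag-109: 48.161%

With x = fraction of Ag-107 (so Ag-109 is 1 − x):
106.90509·x + 108.90475·(1 − x) = 107.86815
(106.90509 − 108.90475)·x = 107.86815 − 108.90475
x = -1.03660 / -1.99966 = 0.51839 → 51.839% Ag-107, 48.161% Ag-109.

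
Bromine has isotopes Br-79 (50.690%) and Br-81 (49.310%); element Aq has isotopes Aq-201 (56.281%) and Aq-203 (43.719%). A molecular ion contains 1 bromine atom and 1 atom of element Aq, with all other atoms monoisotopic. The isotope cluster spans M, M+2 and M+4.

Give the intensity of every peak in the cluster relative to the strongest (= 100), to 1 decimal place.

Bromine pattern (n=1): 0.5069 : 0.4931
Element Aq pattern (n=1): 0.56281 : 0.43719
Convolve the two distributions (both contribute in 2-u steps):
  M: 0.5069×0.56281 = 0.285288
  M+2: 0.5069×0.43719 + 0.4931×0.56281 = 0.499133
  M+4: 0.4931×0.43719 = 0.215578
Scale to base peak (0.499133) = 100: 57.2 : 100.0 : 43.2

57.2 : 100.0 : 43.2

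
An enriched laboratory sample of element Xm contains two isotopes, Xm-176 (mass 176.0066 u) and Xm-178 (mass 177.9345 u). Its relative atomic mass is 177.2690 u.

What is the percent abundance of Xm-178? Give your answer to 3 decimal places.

65.481%

Writing the weighted mean with unknown fraction x of Xm-176:
176.0066·x + 177.9345·(1 − x) = 177.2690
(176.0066 − 177.9345)·x = 177.2690 − 177.9345
x = -0.6655 / -1.9279 = 0.34519 → 34.519% Xm-176, 65.481% Xm-178.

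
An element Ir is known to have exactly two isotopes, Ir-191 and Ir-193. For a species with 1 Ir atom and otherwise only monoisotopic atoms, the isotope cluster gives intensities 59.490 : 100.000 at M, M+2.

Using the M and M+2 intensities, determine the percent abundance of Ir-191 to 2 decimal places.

Write p for the Ir-191 fraction. I(M+2)/I(M) = [C(1,1)·p^0·(1−p)] / p^1 = 1·(1−p)/p = 100.000/59.490 = 1.6810
(1−p)/p = 1.6810/1 = 1.6810  ⇒  p = 1/(1 + 1.6810) = 0.3730
Ir-191: 37.30%, Ir-193: 62.70%.

37.30%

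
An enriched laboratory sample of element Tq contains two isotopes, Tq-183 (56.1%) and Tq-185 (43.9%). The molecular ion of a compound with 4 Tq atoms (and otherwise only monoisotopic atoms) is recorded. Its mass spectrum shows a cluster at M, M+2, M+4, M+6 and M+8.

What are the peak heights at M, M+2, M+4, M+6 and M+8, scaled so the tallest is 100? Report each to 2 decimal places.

Each Tq atom is independently Tq-183 (p = 0.561) or Tq-185 (q = 0.439); the cluster is the binomial expansion (p + q)^4.
P(M) = 0.561^4 = 0.099049
P(M+2) = 4 × 0.561^3 × 0.439^1 = 0.310037
P(M+4) = 6 × 0.561^2 × 0.439^2 = 0.363920
P(M+6) = 4 × 0.561^1 × 0.439^3 = 0.189853
P(M+8) = 0.439^4 = 0.037141
The M+4 peak is largest (0.363920); scaling to 100 gives 27.22 : 85.19 : 100.00 : 52.17 : 10.21.

27.22 : 85.19 : 100.00 : 52.17 : 10.21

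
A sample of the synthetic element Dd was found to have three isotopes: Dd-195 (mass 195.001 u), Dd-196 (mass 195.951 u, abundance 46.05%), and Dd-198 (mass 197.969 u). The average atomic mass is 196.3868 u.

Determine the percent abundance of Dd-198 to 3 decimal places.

31.952%

Let x and y be the fractions of Dd-195 and Dd-198. Then x + y = 1 − 0.4605 = 0.5395 and 195.001x + 197.969y = 196.3868 − 0.4605×195.951 = 106.1513645.
Substituting: 195.001x + 197.969(0.5395 − x) = 106.1513645
(195.001 − 197.969)x = -0.652911  ⇒  x = 0.21998, y = 0.31952
Dd-195: 21.998%, Dd-198: 31.952%.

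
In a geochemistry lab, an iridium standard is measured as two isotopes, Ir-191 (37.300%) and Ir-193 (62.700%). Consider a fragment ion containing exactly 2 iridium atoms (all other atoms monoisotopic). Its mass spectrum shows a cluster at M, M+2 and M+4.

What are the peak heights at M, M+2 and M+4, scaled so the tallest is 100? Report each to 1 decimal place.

29.7 : 100.0 : 84.0

Each Ir atom is independently Ir-191 (p = 0.37300) or Ir-193 (q = 0.62700); the cluster is the binomial expansion (p + q)^2.
P(M) = 0.37300^2 = 0.139129
P(M+2) = 2 × 0.37300^1 × 0.62700^1 = 0.467742
P(M+4) = 0.62700^2 = 0.393129
The M+2 peak is largest (0.467742); scaling to 100 gives 29.7 : 100.0 : 84.0.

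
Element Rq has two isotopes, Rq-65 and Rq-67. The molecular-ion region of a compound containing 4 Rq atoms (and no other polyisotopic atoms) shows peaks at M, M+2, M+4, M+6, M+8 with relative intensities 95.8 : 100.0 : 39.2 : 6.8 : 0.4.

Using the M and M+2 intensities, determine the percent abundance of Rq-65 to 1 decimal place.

Let p = fractional abundance of Rq-65. I(M+2)/I(M) = [C(4,1)·p^3·(1−p)] / p^4 = 4·(1−p)/p = 100.0/95.8 = 1.0438
(1−p)/p = 1.0438/4 = 0.2610  ⇒  p = 1/(1 + 0.2610) = 0.7930
Rq-65: 79.3%, Rq-67: 20.7%.

79.3%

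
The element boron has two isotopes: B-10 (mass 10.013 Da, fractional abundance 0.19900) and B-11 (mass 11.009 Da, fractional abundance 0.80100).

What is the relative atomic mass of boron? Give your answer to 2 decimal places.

Ar = Σ fᵢ·mᵢ = 0.19900 × 10.013 + 0.80100 × 11.009
= 1.9926 + 8.8182 = 10.8108 Da

10.81 Da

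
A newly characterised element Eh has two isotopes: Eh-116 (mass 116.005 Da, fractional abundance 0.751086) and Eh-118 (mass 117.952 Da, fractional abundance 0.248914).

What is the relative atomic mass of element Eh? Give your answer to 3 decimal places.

116.490 Da

Ar = Σ fᵢ·mᵢ = 0.751086 × 116.005 + 0.248914 × 117.952
= 87.1297 + 29.3599 = 116.4896 Da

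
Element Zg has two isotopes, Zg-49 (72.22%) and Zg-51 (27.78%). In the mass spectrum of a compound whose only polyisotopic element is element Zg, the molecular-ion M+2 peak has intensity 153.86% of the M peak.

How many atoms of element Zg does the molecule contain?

4

For n independent Zg atoms, I(M+2)/I(M) = n · (abundance Zg-51) / (abundance Zg-49) = n · 0.2778/0.7222.
n = 1.5386 × 0.7222/0.2778 = 4.00 ≈ 4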